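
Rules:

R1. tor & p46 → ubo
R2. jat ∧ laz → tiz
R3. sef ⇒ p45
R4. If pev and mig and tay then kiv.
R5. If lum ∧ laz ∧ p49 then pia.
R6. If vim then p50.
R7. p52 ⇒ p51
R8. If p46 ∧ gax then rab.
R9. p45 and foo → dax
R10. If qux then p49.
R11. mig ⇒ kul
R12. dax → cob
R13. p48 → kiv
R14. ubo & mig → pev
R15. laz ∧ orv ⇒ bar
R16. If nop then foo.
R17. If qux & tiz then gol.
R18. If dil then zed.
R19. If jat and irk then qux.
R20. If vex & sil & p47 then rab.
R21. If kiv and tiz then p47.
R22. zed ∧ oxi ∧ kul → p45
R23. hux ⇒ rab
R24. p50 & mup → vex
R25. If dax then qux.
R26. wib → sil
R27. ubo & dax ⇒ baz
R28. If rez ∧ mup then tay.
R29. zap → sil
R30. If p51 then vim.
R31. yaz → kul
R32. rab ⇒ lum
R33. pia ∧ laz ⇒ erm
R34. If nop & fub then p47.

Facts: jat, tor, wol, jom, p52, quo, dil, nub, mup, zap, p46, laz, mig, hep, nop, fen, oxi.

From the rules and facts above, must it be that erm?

No

Forward chaining from the given facts derives: ubo, tiz, p51, kul, pev, foo, zed, p45, sil, vim, p50, dax, cob, vex, qux, baz, p49, gol.
The only rule concluding erm is R33, which needs pia; that is never established.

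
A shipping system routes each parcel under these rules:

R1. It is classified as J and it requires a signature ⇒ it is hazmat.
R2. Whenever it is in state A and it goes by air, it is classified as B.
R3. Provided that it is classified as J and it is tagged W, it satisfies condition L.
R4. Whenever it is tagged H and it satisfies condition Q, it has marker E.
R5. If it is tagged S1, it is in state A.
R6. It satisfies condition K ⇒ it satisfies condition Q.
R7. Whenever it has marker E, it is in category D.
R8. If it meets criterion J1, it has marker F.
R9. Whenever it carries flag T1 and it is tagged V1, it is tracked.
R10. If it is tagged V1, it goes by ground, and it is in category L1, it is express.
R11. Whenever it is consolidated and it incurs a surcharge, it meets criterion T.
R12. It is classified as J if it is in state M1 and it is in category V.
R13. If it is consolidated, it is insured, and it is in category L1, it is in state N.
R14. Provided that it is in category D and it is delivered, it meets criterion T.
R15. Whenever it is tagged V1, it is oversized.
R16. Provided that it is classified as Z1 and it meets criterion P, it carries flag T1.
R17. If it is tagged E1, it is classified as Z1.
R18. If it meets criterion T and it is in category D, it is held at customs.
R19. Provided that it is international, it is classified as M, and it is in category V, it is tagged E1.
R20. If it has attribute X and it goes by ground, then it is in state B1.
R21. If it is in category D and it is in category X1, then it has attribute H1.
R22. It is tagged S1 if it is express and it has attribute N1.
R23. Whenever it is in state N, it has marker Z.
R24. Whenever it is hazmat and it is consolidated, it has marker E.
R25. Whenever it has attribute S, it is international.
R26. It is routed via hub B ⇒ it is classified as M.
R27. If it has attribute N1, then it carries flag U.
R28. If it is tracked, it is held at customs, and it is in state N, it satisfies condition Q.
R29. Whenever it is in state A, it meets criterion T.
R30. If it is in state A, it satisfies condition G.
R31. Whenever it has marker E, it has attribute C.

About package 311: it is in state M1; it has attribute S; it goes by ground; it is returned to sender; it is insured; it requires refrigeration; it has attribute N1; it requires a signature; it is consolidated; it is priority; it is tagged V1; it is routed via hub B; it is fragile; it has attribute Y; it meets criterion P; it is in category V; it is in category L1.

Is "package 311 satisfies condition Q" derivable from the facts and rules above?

Yes

By R10 (it is tagged V1, it goes by ground, it is in category L1): it is express.
By R12 (it is in state M1, it is in category V): it is classified as J.
By R13 (it is consolidated, it is insured, it is in category L1): it is in state N.
By R22 (it is express, it has attribute N1): it is tagged S1.
By R25 (it has attribute S): it is international.
By R26 (it is routed via hub B): it is classified as M.
By R1 (it is classified as J, it requires a signature): it is hazmat.
By R5 (it is tagged S1): it is in state A.
By R19 (it is international, it is classified as M, it is in category V): it is tagged E1.
By R24 (it is hazmat, it is consolidated): it has marker E.
By R29 (it is in state A): it meets criterion T.
By R7 (it has marker E): it is in category D.
By R17 (it is tagged E1): it is classified as Z1.
By R18 (it meets criterion T, it is in category D): it is held at customs.
By R16 (it is classified as Z1, it meets criterion P): it carries flag T1.
By R9 (it carries flag T1, it is tagged V1): it is tracked.
By R28 (it is tracked, it is held at customs, it is in state N): it satisfies condition Q.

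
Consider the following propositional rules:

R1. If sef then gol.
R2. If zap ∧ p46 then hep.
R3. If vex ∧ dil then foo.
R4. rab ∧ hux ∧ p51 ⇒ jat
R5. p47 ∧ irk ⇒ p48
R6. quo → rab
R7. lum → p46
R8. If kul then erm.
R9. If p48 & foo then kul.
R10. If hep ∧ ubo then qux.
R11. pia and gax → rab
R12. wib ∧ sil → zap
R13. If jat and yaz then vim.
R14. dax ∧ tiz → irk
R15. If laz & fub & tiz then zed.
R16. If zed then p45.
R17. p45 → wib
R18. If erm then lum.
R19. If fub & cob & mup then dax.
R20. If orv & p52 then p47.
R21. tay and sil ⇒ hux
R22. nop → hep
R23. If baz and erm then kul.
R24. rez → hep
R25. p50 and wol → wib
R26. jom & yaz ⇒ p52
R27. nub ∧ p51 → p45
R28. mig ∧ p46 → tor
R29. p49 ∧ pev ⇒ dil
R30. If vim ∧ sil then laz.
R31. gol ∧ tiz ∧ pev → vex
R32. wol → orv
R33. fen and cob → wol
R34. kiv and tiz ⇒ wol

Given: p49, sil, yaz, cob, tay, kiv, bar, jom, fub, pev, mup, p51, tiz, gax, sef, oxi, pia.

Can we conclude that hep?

Yes

gol  (by R1: sef)
rab  (by R11: pia, gax)
dax  (by R19: fub, cob, mup)
hux  (by R21: tay, sil)
p52  (by R26: jom, yaz)
dil  (by R29: p49, pev)
vex  (by R31: gol, tiz, pev)
wol  (by R34: kiv, tiz)
foo  (by R3: vex, dil)
jat  (by R4: rab, hux, p51)
vim  (by R13: jat, yaz)
irk  (by R14: dax, tiz)
laz  (by R30: vim, sil)
orv  (by R32: wol)
zed  (by R15: laz, fub, tiz)
p45  (by R16: zed)
wib  (by R17: p45)
p47  (by R20: orv, p52)
p48  (by R5: p47, irk)
kul  (by R9: p48, foo)
zap  (by R12: wib, sil)
erm  (by R8: kul)
lum  (by R18: erm)
p46  (by R7: lum)
hep  (by R2: zap, p46)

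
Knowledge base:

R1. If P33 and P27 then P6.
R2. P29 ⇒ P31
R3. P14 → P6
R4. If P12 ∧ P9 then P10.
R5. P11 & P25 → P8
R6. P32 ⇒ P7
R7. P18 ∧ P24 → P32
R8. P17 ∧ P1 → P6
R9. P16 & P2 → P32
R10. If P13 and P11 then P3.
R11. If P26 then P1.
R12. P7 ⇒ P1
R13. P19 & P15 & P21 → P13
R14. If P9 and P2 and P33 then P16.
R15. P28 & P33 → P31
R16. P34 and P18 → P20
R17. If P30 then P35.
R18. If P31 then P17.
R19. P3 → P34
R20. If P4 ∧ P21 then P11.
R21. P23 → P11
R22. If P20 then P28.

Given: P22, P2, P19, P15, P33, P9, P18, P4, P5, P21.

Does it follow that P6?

Yes

P13  (by R13: P19, P15, P21)
P16  (by R14: P9, P2, P33)
P11  (by R20: P4, P21)
P32  (by R9: P16, P2)
P3  (by R10: P13, P11)
P34  (by R19: P3)
P7  (by R6: P32)
P1  (by R12: P7)
P20  (by R16: P34, P18)
P28  (by R22: P20)
P31  (by R15: P28, P33)
P17  (by R18: P31)
P6  (by R8: P17, P1)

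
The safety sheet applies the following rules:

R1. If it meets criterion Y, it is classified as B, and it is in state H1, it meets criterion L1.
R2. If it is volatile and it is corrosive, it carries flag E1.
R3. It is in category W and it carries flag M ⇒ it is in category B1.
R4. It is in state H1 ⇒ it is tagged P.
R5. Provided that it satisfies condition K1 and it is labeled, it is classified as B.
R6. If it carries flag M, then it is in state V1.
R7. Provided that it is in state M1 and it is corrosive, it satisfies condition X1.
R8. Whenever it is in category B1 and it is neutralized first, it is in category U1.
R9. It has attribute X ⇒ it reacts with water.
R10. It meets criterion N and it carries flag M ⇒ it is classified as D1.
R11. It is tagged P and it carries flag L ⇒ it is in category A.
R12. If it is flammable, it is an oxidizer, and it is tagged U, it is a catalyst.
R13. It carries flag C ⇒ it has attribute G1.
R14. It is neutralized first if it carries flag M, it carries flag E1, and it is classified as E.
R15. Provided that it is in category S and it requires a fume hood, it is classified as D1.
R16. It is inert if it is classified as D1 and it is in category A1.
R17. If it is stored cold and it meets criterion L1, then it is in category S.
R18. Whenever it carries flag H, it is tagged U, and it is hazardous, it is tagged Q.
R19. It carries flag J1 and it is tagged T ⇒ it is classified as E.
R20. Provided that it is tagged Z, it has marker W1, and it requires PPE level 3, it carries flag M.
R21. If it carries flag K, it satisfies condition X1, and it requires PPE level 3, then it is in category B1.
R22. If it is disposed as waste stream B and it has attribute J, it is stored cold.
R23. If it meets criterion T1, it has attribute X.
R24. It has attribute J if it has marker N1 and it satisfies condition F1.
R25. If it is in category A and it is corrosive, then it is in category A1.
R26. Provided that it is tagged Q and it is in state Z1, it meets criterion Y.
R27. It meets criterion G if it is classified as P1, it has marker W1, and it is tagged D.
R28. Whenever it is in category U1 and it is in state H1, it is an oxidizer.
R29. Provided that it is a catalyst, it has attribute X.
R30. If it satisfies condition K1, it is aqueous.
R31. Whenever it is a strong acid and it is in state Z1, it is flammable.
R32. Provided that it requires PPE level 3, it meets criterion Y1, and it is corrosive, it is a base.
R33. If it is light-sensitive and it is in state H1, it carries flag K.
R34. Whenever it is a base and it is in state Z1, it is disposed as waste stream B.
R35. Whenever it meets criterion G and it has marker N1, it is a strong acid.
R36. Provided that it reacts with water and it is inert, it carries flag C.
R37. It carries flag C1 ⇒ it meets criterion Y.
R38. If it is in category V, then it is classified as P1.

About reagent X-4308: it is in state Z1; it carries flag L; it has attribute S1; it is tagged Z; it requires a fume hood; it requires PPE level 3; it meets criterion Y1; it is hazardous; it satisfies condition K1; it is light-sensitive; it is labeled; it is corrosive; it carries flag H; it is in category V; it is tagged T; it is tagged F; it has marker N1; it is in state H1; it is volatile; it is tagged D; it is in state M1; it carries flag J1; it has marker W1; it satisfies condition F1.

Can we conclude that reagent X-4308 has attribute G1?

Forward chaining from the given facts derives: carries flag E1, is tagged P, is classified as B, satisfies condition X1, is in category A, is classified as E, carries flag M, has attribute J, is in category A1, is aqueous, is a base, carries flag K, is disposed as waste stream B, is classified as P1, is in state V1, is neutralized first, is in category B1, is stored cold, meets criterion G, is a strong acid, is in category U1, is an oxidizer, is flammable.
The only rule concluding "it has attribute G1" is R13, which needs "it carries flag C"; that is never established.

No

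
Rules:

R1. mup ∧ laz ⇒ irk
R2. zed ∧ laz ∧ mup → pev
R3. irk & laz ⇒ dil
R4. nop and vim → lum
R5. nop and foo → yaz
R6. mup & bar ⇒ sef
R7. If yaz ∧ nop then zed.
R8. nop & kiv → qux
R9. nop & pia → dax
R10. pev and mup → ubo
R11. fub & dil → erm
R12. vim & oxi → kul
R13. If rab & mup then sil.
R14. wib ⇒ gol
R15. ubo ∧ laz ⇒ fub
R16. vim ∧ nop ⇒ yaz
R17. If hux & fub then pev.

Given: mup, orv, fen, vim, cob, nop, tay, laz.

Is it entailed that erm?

irk  (by R1: mup, laz)
dil  (by R3: irk, laz)
yaz  (by R16: vim, nop)
zed  (by R7: yaz, nop)
pev  (by R2: zed, laz, mup)
ubo  (by R10: pev, mup)
fub  (by R15: ubo, laz)
erm  (by R11: fub, dil)

Yes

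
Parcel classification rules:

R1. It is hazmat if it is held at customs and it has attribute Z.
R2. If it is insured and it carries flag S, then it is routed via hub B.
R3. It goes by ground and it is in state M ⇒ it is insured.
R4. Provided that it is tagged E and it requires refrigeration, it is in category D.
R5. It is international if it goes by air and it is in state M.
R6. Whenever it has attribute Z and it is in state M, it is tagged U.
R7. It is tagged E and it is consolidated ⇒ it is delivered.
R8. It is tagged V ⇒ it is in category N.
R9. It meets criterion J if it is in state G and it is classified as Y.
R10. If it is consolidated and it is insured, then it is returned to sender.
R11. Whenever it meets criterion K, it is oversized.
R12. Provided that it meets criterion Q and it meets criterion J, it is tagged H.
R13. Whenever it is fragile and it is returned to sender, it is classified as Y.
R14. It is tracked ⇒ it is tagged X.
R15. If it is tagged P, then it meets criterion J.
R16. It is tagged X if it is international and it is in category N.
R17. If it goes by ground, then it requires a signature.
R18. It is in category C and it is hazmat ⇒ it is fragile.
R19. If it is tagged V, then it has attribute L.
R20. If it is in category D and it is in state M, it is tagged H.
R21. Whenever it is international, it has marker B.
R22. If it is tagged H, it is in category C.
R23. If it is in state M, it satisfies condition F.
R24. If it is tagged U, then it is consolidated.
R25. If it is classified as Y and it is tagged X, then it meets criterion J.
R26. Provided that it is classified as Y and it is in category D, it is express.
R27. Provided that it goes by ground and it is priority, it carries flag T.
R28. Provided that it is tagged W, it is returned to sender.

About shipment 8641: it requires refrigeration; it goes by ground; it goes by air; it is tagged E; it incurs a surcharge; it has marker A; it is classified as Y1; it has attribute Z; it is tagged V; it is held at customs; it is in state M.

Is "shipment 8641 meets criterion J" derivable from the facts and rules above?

By R1 (it is held at customs, it has attribute Z): it is hazmat.
By R3 (it goes by ground, it is in state M): it is insured.
By R4 (it is tagged E, it requires refrigeration): it is in category D.
By R5 (it goes by air, it is in state M): it is international.
By R6 (it has attribute Z, it is in state M): it is tagged U.
By R8 (it is tagged V): it is in category N.
By R16 (it is international, it is in category N): it is tagged X.
By R20 (it is in category D, it is in state M): it is tagged H.
By R22 (it is tagged H): it is in category C.
By R24 (it is tagged U): it is consolidated.
By R10 (it is consolidated, it is insured): it is returned to sender.
By R18 (it is in category C, it is hazmat): it is fragile.
By R13 (it is fragile, it is returned to sender): it is classified as Y.
By R25 (it is classified as Y, it is tagged X): it meets criterion J.

Yes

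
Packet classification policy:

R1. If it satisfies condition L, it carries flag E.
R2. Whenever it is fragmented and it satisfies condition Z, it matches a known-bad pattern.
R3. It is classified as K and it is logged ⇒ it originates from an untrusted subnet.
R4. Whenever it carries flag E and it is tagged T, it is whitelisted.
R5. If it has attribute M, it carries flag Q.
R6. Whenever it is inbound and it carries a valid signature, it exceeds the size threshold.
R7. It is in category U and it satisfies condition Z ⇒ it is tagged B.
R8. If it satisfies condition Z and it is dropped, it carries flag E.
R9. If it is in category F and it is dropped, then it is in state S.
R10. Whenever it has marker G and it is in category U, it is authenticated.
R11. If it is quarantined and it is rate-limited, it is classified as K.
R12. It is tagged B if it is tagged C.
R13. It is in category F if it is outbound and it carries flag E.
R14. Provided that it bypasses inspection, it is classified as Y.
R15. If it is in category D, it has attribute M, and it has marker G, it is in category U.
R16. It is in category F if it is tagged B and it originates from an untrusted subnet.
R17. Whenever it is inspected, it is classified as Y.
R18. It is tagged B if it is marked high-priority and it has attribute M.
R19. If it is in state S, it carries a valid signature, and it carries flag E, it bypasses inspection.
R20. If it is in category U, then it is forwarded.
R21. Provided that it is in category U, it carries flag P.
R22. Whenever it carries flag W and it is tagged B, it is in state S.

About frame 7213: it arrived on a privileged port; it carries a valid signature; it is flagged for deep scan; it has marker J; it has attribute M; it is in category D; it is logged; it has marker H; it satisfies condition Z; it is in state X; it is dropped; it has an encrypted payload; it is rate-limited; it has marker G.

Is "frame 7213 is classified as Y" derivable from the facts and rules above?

No

Forward chaining from the given facts derives: carries flag Q, carries flag E, is in category U, is forwarded, carries flag P, is tagged B, is authenticated.
Rules concluding "it is classified as Y": R14 needs "it bypasses inspection"; R17 needs "it is inspected" — none of these are established.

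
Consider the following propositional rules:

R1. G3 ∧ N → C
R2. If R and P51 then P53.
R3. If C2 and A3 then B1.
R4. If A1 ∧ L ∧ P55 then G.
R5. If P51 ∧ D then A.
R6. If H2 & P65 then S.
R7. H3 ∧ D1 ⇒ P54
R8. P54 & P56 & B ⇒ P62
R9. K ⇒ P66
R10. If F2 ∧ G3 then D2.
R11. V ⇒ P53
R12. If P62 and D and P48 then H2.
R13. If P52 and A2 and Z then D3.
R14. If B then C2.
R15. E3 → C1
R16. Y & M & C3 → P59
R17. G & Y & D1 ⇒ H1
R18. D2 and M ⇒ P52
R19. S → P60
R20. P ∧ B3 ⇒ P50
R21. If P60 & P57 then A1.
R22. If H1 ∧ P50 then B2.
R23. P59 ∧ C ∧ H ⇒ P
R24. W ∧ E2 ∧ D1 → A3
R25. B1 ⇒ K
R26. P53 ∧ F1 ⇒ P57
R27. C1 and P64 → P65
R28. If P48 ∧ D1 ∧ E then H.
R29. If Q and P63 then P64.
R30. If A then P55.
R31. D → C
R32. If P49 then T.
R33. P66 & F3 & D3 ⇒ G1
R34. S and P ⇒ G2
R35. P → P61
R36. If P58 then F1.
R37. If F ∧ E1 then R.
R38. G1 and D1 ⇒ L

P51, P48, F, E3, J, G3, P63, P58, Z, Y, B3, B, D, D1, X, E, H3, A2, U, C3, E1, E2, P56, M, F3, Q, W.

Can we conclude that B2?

No

Forward chaining from the given facts derives: A, P54, P62, H2, C2, C1, P59, A3, H, P64, P55, C, F1, R, P53, B1, P, K, P57, P65, P61, S, P66, P60, P50, A1, G2.
The only rule concluding B2 is R22, which needs H1; that is never established.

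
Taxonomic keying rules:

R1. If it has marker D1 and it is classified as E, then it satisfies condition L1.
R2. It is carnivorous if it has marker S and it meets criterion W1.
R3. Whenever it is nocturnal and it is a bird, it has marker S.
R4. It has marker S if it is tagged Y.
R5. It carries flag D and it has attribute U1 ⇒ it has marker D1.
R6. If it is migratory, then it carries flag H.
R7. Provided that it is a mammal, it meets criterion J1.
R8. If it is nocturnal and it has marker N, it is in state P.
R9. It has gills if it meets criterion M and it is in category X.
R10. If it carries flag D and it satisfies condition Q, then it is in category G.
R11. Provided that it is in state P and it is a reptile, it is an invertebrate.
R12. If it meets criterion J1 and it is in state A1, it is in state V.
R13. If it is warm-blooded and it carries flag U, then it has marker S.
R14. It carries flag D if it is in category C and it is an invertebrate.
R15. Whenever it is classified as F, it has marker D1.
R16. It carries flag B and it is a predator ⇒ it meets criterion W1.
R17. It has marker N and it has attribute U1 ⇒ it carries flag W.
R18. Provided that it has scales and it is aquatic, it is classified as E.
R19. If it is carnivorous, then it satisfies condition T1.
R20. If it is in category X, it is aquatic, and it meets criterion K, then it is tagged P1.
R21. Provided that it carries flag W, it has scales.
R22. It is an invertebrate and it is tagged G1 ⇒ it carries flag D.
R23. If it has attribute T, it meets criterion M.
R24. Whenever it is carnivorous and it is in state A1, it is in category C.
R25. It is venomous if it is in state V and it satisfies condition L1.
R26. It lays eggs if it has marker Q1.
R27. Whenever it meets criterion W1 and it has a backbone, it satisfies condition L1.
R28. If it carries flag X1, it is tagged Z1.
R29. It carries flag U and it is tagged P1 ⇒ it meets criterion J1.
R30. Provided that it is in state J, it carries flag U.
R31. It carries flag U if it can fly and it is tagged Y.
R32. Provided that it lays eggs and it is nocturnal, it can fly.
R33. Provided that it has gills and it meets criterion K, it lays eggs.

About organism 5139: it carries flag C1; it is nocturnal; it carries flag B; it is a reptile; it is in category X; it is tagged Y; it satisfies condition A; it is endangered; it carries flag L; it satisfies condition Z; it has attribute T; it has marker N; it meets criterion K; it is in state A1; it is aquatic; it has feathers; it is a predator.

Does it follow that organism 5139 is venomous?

No

Forward chaining from the given facts derives: has marker S, is in state P, is an invertebrate, meets criterion W1, is tagged P1, meets criterion M, is carnivorous, has gills, satisfies condition T1, is in category C, lays eggs, carries flag D, can fly, carries flag U, meets criterion J1, is in state V.
The only rule concluding "it is venomous" is R25, which needs "it satisfies condition L1"; that is never established.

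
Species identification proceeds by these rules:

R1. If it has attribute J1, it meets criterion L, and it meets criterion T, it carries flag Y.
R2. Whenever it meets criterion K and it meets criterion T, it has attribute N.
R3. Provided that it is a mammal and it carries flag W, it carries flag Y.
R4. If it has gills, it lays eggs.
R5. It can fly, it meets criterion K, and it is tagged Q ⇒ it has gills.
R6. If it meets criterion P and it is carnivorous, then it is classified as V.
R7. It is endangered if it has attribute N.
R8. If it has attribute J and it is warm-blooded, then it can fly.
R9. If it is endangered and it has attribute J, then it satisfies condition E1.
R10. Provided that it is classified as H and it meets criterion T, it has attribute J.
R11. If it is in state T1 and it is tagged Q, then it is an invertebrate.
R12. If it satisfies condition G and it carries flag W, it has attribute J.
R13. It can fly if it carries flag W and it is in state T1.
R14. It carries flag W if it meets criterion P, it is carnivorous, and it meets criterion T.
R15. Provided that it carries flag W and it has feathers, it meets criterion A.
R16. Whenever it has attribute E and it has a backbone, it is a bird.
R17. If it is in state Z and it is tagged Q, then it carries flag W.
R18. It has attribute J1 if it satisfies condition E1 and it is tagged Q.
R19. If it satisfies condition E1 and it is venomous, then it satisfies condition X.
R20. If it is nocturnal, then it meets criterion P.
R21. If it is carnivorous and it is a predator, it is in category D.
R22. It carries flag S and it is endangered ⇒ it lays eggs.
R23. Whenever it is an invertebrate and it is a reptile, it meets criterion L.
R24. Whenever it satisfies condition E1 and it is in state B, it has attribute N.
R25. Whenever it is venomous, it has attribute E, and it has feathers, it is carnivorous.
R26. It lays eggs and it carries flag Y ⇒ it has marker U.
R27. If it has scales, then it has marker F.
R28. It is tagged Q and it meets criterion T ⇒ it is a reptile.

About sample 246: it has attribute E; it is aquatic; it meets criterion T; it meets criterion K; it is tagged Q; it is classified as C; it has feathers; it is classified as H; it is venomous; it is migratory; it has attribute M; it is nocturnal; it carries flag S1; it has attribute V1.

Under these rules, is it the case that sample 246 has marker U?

Forward chaining from the given facts derives: has attribute N, is endangered, has attribute J, meets criterion P, is carnivorous, is a reptile, is classified as V, satisfies condition E1, carries flag W, meets criterion A, has attribute J1, satisfies condition X.
The only rule concluding "it has marker U" is R26, which needs "it lays eggs"; that is never established.

No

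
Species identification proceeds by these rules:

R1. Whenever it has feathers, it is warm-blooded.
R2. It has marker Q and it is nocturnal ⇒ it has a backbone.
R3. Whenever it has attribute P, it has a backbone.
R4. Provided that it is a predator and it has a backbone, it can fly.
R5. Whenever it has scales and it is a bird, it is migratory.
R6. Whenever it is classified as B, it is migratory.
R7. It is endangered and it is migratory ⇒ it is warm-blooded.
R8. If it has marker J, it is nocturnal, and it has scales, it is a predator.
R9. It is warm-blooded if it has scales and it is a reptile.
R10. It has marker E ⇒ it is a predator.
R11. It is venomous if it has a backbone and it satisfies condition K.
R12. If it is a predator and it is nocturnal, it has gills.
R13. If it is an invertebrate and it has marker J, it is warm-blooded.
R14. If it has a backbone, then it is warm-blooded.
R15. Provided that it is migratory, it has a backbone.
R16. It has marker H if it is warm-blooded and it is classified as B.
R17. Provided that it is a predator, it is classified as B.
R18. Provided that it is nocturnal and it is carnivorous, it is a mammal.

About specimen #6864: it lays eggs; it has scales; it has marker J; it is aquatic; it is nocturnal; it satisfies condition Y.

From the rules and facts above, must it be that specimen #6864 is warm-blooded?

Yes

By R8 (it has marker J, it is nocturnal, it has scales): it is a predator.
By R17 (it is a predator): it is classified as B.
By R6 (it is classified as B): it is migratory.
By R15 (it is migratory): it has a backbone.
By R14 (it has a backbone): it is warm-blooded.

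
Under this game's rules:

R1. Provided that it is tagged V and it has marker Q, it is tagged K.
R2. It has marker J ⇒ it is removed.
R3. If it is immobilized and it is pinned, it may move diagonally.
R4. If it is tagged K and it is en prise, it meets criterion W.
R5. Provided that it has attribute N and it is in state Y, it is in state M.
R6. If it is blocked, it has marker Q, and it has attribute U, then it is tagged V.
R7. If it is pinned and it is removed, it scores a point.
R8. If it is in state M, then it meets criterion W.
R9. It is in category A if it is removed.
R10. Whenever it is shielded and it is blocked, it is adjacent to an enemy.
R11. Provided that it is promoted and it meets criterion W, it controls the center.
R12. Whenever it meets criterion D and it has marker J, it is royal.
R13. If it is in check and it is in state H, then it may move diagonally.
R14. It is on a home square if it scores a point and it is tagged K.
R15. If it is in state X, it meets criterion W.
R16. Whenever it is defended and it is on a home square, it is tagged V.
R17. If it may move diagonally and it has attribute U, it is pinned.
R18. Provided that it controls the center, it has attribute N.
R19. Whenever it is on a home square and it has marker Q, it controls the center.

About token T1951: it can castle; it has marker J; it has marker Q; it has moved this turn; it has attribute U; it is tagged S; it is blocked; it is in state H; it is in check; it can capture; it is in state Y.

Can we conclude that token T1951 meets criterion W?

Yes

By R2 (it has marker J): it is removed.
By R6 (it is blocked, it has marker Q, it has attribute U): it is tagged V.
By R13 (it is in check, it is in state H): it may move diagonally.
By R17 (it may move diagonally, it has attribute U): it is pinned.
By R1 (it is tagged V, it has marker Q): it is tagged K.
By R7 (it is pinned, it is removed): it scores a point.
By R14 (it scores a point, it is tagged K): it is on a home square.
By R19 (it is on a home square, it has marker Q): it controls the center.
By R18 (it controls the center): it has attribute N.
By R5 (it has attribute N, it is in state Y): it is in state M.
By R8 (it is in state M): it meets criterion W.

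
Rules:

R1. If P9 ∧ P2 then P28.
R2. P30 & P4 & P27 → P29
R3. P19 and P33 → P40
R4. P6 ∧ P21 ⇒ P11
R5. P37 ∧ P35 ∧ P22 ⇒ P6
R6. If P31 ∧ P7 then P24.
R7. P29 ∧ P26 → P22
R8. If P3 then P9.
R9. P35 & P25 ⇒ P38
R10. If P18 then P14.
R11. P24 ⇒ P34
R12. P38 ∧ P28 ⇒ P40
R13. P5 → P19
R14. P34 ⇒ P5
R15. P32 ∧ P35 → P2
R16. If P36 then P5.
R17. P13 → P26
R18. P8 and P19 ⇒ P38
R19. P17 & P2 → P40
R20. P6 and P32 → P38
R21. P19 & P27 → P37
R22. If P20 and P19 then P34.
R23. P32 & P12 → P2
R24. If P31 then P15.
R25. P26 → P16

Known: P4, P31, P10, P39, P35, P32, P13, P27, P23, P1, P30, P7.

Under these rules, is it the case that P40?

Forward chaining from the given facts derives: P29, P24, P34, P5, P2, P26, P15, P16, P22, P19, P37, P6, P38.
Rules concluding P40: R3 needs P33; R12 needs P28; R19 needs P17 — none of these are established.

No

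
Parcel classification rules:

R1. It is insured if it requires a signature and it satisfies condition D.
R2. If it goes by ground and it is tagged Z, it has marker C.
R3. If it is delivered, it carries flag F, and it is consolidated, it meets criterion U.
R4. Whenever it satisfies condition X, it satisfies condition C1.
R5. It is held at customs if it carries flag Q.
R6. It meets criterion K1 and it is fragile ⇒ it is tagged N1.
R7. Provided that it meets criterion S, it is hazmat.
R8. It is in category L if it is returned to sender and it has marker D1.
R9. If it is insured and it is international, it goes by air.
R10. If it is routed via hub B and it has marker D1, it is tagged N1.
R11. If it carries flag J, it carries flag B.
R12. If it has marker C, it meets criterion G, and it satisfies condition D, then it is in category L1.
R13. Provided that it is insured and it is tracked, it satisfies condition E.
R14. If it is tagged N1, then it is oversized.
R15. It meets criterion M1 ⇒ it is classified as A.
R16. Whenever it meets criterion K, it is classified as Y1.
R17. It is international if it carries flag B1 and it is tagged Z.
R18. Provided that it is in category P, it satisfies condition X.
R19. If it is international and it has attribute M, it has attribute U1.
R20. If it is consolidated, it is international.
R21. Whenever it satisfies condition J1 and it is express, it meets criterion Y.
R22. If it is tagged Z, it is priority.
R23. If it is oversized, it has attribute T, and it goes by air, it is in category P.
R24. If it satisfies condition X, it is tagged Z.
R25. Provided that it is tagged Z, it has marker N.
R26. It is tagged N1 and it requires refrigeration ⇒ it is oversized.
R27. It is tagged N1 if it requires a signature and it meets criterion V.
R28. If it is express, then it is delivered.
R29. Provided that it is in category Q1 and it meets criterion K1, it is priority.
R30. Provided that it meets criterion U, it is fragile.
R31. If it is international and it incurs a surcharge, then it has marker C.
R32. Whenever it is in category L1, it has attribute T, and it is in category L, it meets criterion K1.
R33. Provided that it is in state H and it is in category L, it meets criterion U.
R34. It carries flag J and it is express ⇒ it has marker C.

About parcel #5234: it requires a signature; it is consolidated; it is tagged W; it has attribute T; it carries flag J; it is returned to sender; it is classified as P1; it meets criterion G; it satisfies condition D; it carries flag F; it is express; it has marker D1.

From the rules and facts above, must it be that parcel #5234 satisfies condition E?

No

Forward chaining from the given facts derives: is insured, is in category L, carries flag B, is international, is delivered, has marker C, meets criterion U, goes by air, is in category L1, is fragile, meets criterion K1, is tagged N1, is oversized, is in category P, satisfies condition X, is tagged Z, has marker N, satisfies condition C1, is priority.
The only rule concluding "it satisfies condition E" is R13, which needs "it is tracked"; that is never established.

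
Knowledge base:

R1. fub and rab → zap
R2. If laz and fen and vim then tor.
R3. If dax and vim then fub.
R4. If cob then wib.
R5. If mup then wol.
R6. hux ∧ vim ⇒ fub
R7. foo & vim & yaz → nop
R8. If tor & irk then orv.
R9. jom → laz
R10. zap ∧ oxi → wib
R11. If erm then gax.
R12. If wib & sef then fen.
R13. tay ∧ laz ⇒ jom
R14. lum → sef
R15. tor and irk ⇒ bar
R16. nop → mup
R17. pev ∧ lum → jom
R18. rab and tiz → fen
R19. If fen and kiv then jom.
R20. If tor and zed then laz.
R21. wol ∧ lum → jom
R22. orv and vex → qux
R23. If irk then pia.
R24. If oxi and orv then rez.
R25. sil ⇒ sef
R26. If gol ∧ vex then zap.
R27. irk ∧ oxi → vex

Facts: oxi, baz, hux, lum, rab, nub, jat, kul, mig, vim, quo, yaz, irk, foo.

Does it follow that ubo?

Forward chaining from the given facts derives: fub, nop, sef, mup, pia, vex, zap, wol, wib, fen, jom, laz, tor, orv, bar, qux, rez.
No rule has ubo as its conclusion, and it is not among the given facts.

No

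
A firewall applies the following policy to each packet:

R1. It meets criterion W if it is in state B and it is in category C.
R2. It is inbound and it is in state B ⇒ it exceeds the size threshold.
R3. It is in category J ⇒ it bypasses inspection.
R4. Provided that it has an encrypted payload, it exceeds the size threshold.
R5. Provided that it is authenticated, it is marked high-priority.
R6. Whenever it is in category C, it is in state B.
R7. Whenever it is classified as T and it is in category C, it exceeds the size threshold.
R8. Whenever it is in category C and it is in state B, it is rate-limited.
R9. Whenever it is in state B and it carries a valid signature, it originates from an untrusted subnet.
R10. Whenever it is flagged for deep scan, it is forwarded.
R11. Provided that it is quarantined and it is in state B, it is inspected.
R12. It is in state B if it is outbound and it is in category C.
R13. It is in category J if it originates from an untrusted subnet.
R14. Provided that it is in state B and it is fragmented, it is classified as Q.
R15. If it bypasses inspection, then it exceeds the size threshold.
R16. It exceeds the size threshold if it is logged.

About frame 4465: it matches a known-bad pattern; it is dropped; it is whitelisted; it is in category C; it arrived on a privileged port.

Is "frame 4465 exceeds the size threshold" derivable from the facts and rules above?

No

Forward chaining from the given facts derives: is in state B, is rate-limited, meets criterion W.
Rules concluding "it exceeds the size threshold": R2 needs "it is inbound"; R4 needs "it has an encrypted payload"; R7 needs "it is classified as T"; R15 needs "it bypasses inspection"; R16 needs "it is logged" — none of these are established.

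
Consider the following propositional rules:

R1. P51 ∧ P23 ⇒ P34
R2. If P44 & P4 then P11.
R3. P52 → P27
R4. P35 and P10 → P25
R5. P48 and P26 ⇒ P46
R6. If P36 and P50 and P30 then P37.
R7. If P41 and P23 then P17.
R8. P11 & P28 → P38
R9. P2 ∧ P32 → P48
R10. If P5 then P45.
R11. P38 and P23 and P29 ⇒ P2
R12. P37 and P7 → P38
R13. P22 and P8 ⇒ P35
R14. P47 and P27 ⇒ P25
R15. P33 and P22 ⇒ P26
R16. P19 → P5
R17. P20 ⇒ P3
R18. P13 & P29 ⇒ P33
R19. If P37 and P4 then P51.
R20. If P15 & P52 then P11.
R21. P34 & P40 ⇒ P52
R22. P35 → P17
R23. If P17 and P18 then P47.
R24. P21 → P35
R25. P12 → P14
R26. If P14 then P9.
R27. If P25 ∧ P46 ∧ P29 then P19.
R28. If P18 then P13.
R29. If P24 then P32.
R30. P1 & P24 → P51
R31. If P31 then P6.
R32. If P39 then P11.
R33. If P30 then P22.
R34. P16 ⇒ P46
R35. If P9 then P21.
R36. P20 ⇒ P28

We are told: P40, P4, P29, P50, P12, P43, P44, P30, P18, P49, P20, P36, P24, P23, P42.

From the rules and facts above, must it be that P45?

P11  (by R2: P44, P4)
P37  (by R6: P36, P50, P30)
P51  (by R19: P37, P4)
P14  (by R25: P12)
P9  (by R26: P14)
P13  (by R28: P18)
P32  (by R29: P24)
P22  (by R33: P30)
P21  (by R35: P9)
P28  (by R36: P20)
P34  (by R1: P51, P23)
P38  (by R8: P11, P28)
P2  (by R11: P38, P23, P29)
P33  (by R18: P13, P29)
P52  (by R21: P34, P40)
P35  (by R24: P21)
P27  (by R3: P52)
P48  (by R9: P2, P32)
P26  (by R15: P33, P22)
P17  (by R22: P35)
P47  (by R23: P17, P18)
P46  (by R5: P48, P26)
P25  (by R14: P47, P27)
P19  (by R27: P25, P46, P29)
P5  (by R16: P19)
P45  (by R10: P5)

Yes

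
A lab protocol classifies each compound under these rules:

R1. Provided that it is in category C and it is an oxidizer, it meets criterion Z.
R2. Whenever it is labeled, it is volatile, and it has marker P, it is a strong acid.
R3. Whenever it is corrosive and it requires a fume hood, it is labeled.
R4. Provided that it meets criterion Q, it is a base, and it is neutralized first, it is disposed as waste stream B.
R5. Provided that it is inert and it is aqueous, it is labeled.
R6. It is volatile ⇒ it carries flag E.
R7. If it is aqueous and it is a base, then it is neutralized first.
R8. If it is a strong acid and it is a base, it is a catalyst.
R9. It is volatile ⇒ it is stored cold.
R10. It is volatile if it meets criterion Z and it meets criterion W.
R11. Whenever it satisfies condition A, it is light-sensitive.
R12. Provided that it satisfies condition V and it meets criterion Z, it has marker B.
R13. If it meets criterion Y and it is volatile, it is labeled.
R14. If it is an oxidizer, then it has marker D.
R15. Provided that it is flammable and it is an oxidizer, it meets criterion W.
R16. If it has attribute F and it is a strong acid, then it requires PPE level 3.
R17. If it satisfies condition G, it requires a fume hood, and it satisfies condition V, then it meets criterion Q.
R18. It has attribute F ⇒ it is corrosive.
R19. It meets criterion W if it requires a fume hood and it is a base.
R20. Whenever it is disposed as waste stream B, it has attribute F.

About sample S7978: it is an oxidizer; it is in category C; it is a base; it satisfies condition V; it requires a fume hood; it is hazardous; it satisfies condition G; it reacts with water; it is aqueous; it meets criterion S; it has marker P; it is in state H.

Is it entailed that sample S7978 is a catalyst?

By R1 (it is in category C, it is an oxidizer): it meets criterion Z.
By R7 (it is aqueous, it is a base): it is neutralized first.
By R17 (it satisfies condition G, it requires a fume hood, it satisfies condition V): it meets criterion Q.
By R19 (it requires a fume hood, it is a base): it meets criterion W.
By R4 (it meets criterion Q, it is a base, it is neutralized first): it is disposed as waste stream B.
By R10 (it meets criterion Z, it meets criterion W): it is volatile.
By R20 (it is disposed as waste stream B): it has attribute F.
By R18 (it has attribute F): it is corrosive.
By R3 (it is corrosive, it requires a fume hood): it is labeled.
By R2 (it is labeled, it is volatile, it has marker P): it is a strong acid.
By R8 (it is a strong acid, it is a base): it is a catalyst.

Yes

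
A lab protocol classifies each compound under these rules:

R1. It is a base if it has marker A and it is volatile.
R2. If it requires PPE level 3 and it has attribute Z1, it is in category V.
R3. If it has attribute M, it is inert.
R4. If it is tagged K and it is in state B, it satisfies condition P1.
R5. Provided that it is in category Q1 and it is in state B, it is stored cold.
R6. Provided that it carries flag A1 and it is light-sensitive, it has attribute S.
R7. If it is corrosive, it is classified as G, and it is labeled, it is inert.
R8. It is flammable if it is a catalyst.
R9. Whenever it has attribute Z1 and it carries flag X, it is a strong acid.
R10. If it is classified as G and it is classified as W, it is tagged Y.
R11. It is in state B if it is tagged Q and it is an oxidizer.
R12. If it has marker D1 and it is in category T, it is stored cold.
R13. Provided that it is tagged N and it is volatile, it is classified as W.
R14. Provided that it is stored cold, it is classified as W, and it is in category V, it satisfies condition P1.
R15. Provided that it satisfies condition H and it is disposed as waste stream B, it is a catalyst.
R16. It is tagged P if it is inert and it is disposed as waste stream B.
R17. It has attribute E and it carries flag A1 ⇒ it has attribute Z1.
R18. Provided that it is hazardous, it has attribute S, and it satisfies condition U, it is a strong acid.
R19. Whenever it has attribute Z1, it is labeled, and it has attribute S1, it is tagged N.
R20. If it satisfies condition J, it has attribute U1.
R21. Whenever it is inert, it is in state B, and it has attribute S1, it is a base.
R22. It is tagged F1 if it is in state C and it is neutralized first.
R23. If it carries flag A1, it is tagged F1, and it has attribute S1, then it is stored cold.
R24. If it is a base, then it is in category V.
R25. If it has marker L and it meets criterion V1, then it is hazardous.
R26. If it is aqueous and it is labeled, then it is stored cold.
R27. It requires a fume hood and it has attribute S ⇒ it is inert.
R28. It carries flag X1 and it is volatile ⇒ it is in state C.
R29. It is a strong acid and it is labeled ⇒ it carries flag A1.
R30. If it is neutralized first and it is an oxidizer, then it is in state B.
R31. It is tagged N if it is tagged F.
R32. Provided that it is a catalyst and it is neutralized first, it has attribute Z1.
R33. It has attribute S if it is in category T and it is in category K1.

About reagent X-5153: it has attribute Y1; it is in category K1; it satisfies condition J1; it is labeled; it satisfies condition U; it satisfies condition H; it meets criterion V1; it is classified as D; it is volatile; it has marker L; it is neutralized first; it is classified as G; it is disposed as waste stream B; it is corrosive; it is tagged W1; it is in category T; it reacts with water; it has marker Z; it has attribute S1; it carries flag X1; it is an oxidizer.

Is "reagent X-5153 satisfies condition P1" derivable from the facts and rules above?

By R7 (it is corrosive, it is classified as G, it is labeled): it is inert.
By R15 (it satisfies condition H, it is disposed as waste stream B): it is a catalyst.
By R25 (it has marker L, it meets criterion V1): it is hazardous.
By R28 (it carries flag X1, it is volatile): it is in state C.
By R30 (it is neutralized first, it is an oxidizer): it is in state B.
By R32 (it is a catalyst, it is neutralized first): it has attribute Z1.
By R33 (it is in category T, it is in category K1): it has attribute S.
By R18 (it is hazardous, it has attribute S, it satisfies condition U): it is a strong acid.
By R19 (it has attribute Z1, it is labeled, it has attribute S1): it is tagged N.
By R21 (it is inert, it is in state B, it has attribute S1): it is a base.
By R22 (it is in state C, it is neutralized first): it is tagged F1.
By R24 (it is a base): it is in category V.
By R29 (it is a strong acid, it is labeled): it carries flag A1.
By R13 (it is tagged N, it is volatile): it is classified as W.
By R23 (it carries flag A1, it is tagged F1, it has attribute S1): it is stored cold.
By R14 (it is stored cold, it is classified as W, it is in category V): it satisfies condition P1.

Yes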